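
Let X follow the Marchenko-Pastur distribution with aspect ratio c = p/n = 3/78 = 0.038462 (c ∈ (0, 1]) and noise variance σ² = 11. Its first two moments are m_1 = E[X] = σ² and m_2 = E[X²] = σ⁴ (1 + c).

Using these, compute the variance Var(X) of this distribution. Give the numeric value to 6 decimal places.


m_1 = E[X] = σ² = 11, so m_1² = 121.
m_2 = E[X²] = σ⁴ (1 + c) = 121 · (1 + 0.038462) = 121 · 1.038462 = 125.653846.
(Note m_2 − m_1² simplifies to c · σ⁴ = 0.038462 · 121.)

Var(X) = m_2 − m_1² = 125.653846 − 121 = 4.653846.


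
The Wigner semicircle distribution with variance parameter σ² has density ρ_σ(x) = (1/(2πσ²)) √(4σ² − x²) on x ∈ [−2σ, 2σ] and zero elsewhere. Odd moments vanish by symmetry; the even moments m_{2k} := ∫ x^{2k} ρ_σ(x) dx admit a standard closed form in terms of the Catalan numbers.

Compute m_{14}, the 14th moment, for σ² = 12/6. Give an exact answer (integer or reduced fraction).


By the scaled semicircle moment identity, m_{2k} = σ^{2k} · C_k with k = 7.
C_7 = (1/(k+1)) · C(2k, k) = (1/8) · C(14, 7) = (1/8) · 3432 = 429.
σ^{2k} = (σ²)^k = (12/6)^7 = 128.

Therefore m_{14} = σ^{14} · C_7 = 128 · 429 = 54912.


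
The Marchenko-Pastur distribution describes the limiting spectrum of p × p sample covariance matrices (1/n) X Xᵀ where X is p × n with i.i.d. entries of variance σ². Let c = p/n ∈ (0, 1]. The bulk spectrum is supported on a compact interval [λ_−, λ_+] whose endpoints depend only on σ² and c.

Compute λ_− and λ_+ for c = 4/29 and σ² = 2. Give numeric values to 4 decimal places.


c = 4/29 = 0.137931; √c = 0.371391.
λ_− = σ² (1 − √c)² = 2 · (1 − 0.371391)² = 2 · (0.628609)² = 0.790299.
λ_+ = σ² (1 + √c)² = 2 · (1 + 0.371391)² = 2 · (1.371391)² = 3.761425.

Rounded to 4 decimal places: λ_− ≈ 0.7903, λ_+ ≈ 3.7614.


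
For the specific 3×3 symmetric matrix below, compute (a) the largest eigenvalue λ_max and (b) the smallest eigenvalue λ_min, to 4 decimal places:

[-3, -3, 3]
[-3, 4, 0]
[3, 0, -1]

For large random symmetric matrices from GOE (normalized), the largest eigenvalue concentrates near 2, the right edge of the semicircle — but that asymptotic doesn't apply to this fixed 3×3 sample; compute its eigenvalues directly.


Since M is real symmetric, all three eigenvalues are real; they are the roots of det(λI − M) = λ³ − (tr M) λ² + s λ − det M, where s is the sum of the principal 2×2 minors.
tr M = -3 + 4 + (-1) = 0.
s = ((-3)·4 − (-3)²) + ((-3)·(-1) − 3²) + (4·(-1) − 0²) = -21 + (-6) + (-4) = -31.
det M (expand along row 1) = (-3)·(-4) − (-3)·3 + 3·(-12) = -15.
Characteristic polynomial: λ³ − 31λ + 15 = 0.
Substitute λ = y + (tr M)/3 = y + 0.000000 to remove the quadratic term: y³ + p·y + q = 0 with p = s − (tr M)²/3 = -31.000000 and q = −2(tr M)³/27 + (tr M)·s/3 − det M = 15.000000.
Three real roots ⇒ use the trigonometric (Viète) form: r = 2√(−p/3) = 6.429101, φ = arccos(3q/(p·r)) = arccos(-0.225788) = 1.798548 rad.
y_k = r·cos(φ/3 − 2πk/3) for k = 0, 1, 2 gives y = 5.307922, 0.487611, -5.795533.
λ_k = y_k + 0.000000 gives λ = 5.3079, 0.4876, -5.7955 (check: the sum is 0.0000 = tr M).

Hence λ_max = 5.3079 and λ_min = -5.7955.


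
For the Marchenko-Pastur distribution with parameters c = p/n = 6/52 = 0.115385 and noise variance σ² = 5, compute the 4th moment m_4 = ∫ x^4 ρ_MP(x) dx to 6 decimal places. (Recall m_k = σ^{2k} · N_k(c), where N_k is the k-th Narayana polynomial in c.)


E[X⁴] = σ⁸ (1 + 6c + 6c² + c³) (fourth MP moment). With σ² = 5 (so σ⁸ = 625) and c = 6/52 = 0.115385: E[X⁴] = 625 · (1 + 6·0.115385 + 6·(0.115385)² + (0.115385)³) = 625 · 1.773726.

So E[X^4] = 1108.578459.


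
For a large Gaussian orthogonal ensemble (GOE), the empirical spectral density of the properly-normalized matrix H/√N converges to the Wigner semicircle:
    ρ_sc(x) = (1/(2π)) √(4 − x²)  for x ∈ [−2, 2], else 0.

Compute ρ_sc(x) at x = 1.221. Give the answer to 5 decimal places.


ρ_sc(x) = (1/(2π)) √(4 − x²). With x = 1.221:
  4 − x² = 4 − (1.221)² = 4 − 1.490841 = 2.509159.
  √(4 − x²) = 1.584033.
  1/(2π) = 0.159155.
  ρ_sc(1.221) = 0.159155 · 1.584033 = 0.252107.

Rounded to 5 decimal places: ρ_sc(1.221) ≈ 0.25211.


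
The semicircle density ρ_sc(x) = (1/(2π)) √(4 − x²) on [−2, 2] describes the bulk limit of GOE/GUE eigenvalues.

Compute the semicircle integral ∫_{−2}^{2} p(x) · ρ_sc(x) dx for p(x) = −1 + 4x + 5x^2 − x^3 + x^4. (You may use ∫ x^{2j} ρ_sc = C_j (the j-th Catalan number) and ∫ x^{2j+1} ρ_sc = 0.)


Write p(x) = Σ a_i x^i, split into monomials and integrate each against ρ_sc separately.
Using ∫ x^{2j} ρ_sc = C_j = (1/(j+1)) C(2j, j) (Catalan numbers) and ∫ x^{2j+1} ρ_sc = 0 (odd monomials vanish by symmetry):
  i = 0 (even): a_0 · C_{0} = -1 · 1 = -1
  i = 1 (odd): ∫ x^1 ρ_sc = 0 (vanishes)
  i = 2 (even): a_2 · C_{1} = 5 · 1 = 5
  i = 3 (odd): ∫ x^3 ρ_sc = 0 (vanishes)
  i = 4 (even): a_4 · C_{2} = 1 · 2 = 2

Summing the contributions: ∫_{−2}^{2} p(x) ρ_sc(x) dx = (-1) + 5 + 2 = 6.


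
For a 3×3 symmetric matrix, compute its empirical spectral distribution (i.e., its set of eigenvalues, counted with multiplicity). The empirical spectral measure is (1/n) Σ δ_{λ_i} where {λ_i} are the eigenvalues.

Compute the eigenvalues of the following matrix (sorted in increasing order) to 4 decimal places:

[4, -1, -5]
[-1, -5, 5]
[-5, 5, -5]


Since M is real symmetric, all three eigenvalues are real; they are the roots of det(λI − M) = λ³ − (tr M) λ² + s λ − det M, where s is the sum of the principal 2×2 minors.
tr M = 4 + (-5) + (-5) = -6.
s = (4·(-5) − (-1)²) + (4·(-5) − (-5)²) + ((-5)·(-5) − 5²) = -21 + (-45) + 0 = -66.
det M (expand along row 1) = 4·0 − (-1)·30 + (-5)·(-30) = 180.
Characteristic polynomial: λ³ + 6λ² − 66λ − 180 = 0.
Substitute λ = y + (tr M)/3 = y − 2.000000 to remove the quadratic term: y³ + p·y + q = 0 with p = s − (tr M)²/3 = -78.000000 and q = −2(tr M)³/27 + (tr M)·s/3 − det M = -32.000000.
Three real roots ⇒ use the trigonometric (Viète) form: r = 2√(−p/3) = 10.198039, φ = arccos(3q/(p·r)) = arccos(0.120687) = 1.449815 rad.
y_k = r·cos(φ/3 − 2πk/3) for k = 0, 1, 2 gives y = 9.030154, -0.411147, -8.619007.
λ_k = y_k − 2.000000 gives λ = 7.0302, -2.4111, -10.6190 (check: the sum is -6.0000 = tr M).

Eigenvalues sorted in increasing order: [-10.6190, -2.4111, 7.0302].


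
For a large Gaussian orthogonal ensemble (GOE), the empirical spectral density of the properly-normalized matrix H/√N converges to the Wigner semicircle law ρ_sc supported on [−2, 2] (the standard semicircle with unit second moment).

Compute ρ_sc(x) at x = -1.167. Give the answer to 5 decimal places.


ρ_sc(x) = (1/(2π)) √(4 − x²). With x = -1.167:
  4 − x² = 4 − (-1.167)² = 4 − 1.361889 = 2.638111.
  √(4 − x²) = 1.624226.
  1/(2π) = 0.159155.
  ρ_sc(-1.167) = 0.159155 · 1.624226 = 0.258504.

Rounded to 5 decimal places: ρ_sc(-1.167) ≈ 0.25850.


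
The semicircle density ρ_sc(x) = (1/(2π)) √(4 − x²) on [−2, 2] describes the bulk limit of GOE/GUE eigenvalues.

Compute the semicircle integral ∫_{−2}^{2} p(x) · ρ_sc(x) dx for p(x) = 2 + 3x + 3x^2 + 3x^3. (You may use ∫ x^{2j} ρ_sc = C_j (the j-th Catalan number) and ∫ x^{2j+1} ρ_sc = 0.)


Write p(x) = Σ a_i x^i, split into monomials and integrate each against ρ_sc separately.
Using ∫ x^{2j} ρ_sc = C_j = (1/(j+1)) C(2j, j) (Catalan numbers) and ∫ x^{2j+1} ρ_sc = 0 (odd monomials vanish by symmetry):
  i = 0 (even): a_0 · C_{0} = 2 · 1 = 2
  i = 1 (odd): ∫ x^1 ρ_sc = 0 (vanishes)
  i = 2 (even): a_2 · C_{1} = 3 · 1 = 3
  i = 3 (odd): ∫ x^3 ρ_sc = 0 (vanishes)

Summing the contributions: ∫_{−2}^{2} p(x) ρ_sc(x) dx = 2 + 3 = 5.


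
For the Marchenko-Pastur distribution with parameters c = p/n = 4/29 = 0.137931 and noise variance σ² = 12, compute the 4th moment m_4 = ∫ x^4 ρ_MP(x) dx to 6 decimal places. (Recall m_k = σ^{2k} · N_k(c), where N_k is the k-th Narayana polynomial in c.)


E[X⁴] = σ⁸ (1 + 6c + 6c² + c³) (fourth MP moment). With σ² = 12 (so σ⁸ = 20736) and c = 4/29 = 0.137931: E[X⁴] = 20736 · (1 + 6·0.137931 + 6·(0.137931)² + (0.137931)³) = 20736 · 1.944360.

So E[X^4] = 40318.252327.


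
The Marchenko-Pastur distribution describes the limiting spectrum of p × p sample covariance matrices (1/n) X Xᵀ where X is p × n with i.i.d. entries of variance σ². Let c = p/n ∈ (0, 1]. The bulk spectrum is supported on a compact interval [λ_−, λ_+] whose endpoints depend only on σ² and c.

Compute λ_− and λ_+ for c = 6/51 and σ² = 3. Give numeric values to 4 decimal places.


c = 6/51 = 0.117647; √c = 0.342997.
λ_− = σ² (1 − √c)² = 3 · (1 − 0.342997)² = 3 · (0.657003)² = 1.294958.
λ_+ = σ² (1 + √c)² = 3 · (1 + 0.342997)² = 3 · (1.342997)² = 5.410924.

Rounded to 4 decimal places: λ_− ≈ 1.2950, λ_+ ≈ 5.4109.


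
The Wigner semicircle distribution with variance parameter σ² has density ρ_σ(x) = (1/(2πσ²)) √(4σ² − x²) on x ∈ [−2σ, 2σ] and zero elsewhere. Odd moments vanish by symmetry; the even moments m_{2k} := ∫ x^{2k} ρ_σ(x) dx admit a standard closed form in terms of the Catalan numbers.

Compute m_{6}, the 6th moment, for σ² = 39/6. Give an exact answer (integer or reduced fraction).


By the scaled semicircle moment identity, m_{2k} = σ^{2k} · C_k with k = 3.
C_3 = (1/(k+1)) · C(2k, k) = (1/4) · C(6, 3) = (1/4) · 20 = 5.
σ^{2k} = (σ²)^k = (39/6)^3 = 2197/8.

Therefore m_{6} = σ^{6} · C_3 = (2197/8) · 5 = 10985/8.


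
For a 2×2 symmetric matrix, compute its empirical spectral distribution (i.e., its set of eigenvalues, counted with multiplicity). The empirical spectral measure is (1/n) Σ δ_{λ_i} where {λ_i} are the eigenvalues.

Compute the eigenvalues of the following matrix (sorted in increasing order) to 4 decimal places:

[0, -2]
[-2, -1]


Since M is real symmetric, both eigenvalues are real; they are the roots of det(λI − M) = λ² − (tr M) λ + det M.
tr M = 0 + (-1) = -1.
det M = 0·(-1) − (-2)² = 0 − 4 = -4.
Characteristic polynomial: λ² + λ − 4 = 0.
Discriminant Δ = (tr M)² − 4·det M = 1 − (-16) = 17; √Δ = 4.123106.
λ = (tr M ± √Δ)/2 = (-1 ± 4.123106)/2, giving (tr M − √Δ)/2 = -2.5616 and (tr M + √Δ)/2 = 1.5616.

Eigenvalues sorted in increasing order: [-2.5616, 1.5616].


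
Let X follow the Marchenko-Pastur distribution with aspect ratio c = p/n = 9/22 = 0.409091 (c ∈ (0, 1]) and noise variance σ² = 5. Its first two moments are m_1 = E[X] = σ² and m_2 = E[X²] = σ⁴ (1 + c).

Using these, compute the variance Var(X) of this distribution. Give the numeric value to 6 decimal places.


m_1 = E[X] = σ² = 5, so m_1² = 25.
m_2 = E[X²] = σ⁴ (1 + c) = 25 · (1 + 0.409091) = 25 · 1.409091 = 35.227273.
(Note m_2 − m_1² simplifies to c · σ⁴ = 0.409091 · 25.)

Var(X) = m_2 − m_1² = 35.227273 − 25 = 10.227273.


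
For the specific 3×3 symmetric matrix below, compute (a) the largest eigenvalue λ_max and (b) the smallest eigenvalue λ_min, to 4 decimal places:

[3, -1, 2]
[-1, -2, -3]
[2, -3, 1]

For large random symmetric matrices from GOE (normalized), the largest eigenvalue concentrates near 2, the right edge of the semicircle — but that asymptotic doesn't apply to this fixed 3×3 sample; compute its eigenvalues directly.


Since M is real symmetric, all three eigenvalues are real; they are the roots of det(λI − M) = λ³ − (tr M) λ² + s λ − det M, where s is the sum of the principal 2×2 minors.
tr M = 3 + (-2) + 1 = 2.
s = (3·(-2) − (-1)²) + (3·1 − 2²) + ((-2)·1 − (-3)²) = -7 + (-1) + (-11) = -19.
det M (expand along row 1) = 3·(-11) − (-1)·5 + 2·7 = -14.
Characteristic polynomial: λ³ − 2λ² − 19λ + 14 = 0.
Substitute λ = y + (tr M)/3 = y + 0.666667 to remove the quadratic term: y³ + p·y + q = 0 with p = s − (tr M)²/3 = -20.333333 and q = −2(tr M)³/27 + (tr M)·s/3 − det M = 0.740741.
Three real roots ⇒ use the trigonometric (Viète) form: r = 2√(−p/3) = 5.206833, φ = arccos(3q/(p·r)) = arccos(-0.020990) = 1.591788 rad.
y_k = r·cos(φ/3 − 2πk/3) for k = 0, 1, 2 gives y = 4.490923, 0.036432, -4.527355.
λ_k = y_k + 0.666667 gives λ = 5.1576, 0.7031, -3.8607 (check: the sum is 2.0000 = tr M).

Hence λ_max = 5.1576 and λ_min = -3.8607.


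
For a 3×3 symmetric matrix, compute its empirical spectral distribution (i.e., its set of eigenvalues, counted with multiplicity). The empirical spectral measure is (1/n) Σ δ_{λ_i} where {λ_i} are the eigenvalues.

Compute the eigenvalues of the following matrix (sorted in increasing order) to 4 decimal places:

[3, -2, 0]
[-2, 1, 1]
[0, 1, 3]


Since M is real symmetric, all three eigenvalues are real; they are the roots of det(λI − M) = λ³ − (tr M) λ² + s λ − det M, where s is the sum of the principal 2×2 minors.
tr M = 3 + 1 + 3 = 7.
s = (3·1 − (-2)²) + (3·3 − 0²) + (1·3 − 1²) = -1 + 9 + 2 = 10.
det M (expand along row 1) = 3·2 − (-2)·(-6) + 0·(-2) = -6.
Characteristic polynomial: λ³ − 7λ² + 10λ + 6 = 0.
Substitute λ = y + (tr M)/3 = y + 2.333333 to remove the quadratic term: y³ + p·y + q = 0 with p = s − (tr M)²/3 = -6.333333 and q = −2(tr M)³/27 + (tr M)·s/3 − det M = 3.925926.
Three real roots ⇒ use the trigonometric (Viète) form: r = 2√(−p/3) = 2.905933, φ = arccos(3q/(p·r)) = arccos(-0.639949) = 2.265228 rad.
y_k = r·cos(φ/3 − 2πk/3) for k = 0, 1, 2 gives y = 2.116156, 0.666667, -2.782823.
λ_k = y_k + 2.333333 gives λ = 4.4495, 3.0000, -0.4495 (check: the sum is 7.0000 = tr M).

Eigenvalues sorted in increasing order: [-0.4495, 3.0000, 4.4495].


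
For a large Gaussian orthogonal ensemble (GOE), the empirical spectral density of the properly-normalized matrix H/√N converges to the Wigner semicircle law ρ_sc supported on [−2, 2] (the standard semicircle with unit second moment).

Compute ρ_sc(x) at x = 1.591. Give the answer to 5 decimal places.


ρ_sc(x) = (1/(2π)) √(4 − x²). With x = 1.591:
  4 − x² = 4 − (1.591)² = 4 − 2.531281 = 1.468719.
  √(4 − x²) = 1.211907.
  1/(2π) = 0.159155.
  ρ_sc(1.591) = 0.159155 · 1.211907 = 0.192881.

Rounded to 5 decimal places: ρ_sc(1.591) ≈ 0.19288.


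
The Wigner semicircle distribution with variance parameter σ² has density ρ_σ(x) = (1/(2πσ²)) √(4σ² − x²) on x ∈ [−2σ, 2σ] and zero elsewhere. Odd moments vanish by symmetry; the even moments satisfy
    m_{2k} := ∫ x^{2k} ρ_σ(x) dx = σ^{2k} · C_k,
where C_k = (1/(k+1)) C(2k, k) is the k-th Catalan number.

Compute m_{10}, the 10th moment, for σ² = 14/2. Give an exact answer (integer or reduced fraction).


By the scaled semicircle moment identity, m_{2k} = σ^{2k} · C_k with k = 5.
C_5 = (1/(k+1)) · C(2k, k) = (1/6) · C(10, 5) = (1/6) · 252 = 42.
σ^{2k} = (σ²)^k = (14/2)^5 = 16807.

Therefore m_{10} = σ^{10} · C_5 = 16807 · 42 = 705894.


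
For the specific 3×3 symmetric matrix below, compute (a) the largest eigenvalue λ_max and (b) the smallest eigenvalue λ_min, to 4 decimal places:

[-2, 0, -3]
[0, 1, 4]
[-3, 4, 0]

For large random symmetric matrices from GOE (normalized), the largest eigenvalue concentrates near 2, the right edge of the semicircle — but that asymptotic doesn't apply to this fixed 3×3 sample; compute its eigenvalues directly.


Since M is real symmetric, all three eigenvalues are real; they are the roots of det(λI − M) = λ³ − (tr M) λ² + s λ − det M, where s is the sum of the principal 2×2 minors.
tr M = -2 + 1 + 0 = -1.
s = ((-2)·1 − 0²) + ((-2)·0 − (-3)²) + (1·0 − 4²) = -2 + (-9) + (-16) = -27.
det M (expand along row 1) = (-2)·(-16) − 0·12 + (-3)·3 = 23.
Characteristic polynomial: λ³ + λ² − 27λ − 23 = 0.
Substitute λ = y + (tr M)/3 = y − 0.333333 to remove the quadratic term: y³ + p·y + q = 0 with p = s − (tr M)²/3 = -27.333333 and q = −2(tr M)³/27 + (tr M)·s/3 − det M = -13.925926.
Three real roots ⇒ use the trigonometric (Viète) form: r = 2√(−p/3) = 6.036923, φ = arccos(3q/(p·r)) = arccos(0.253184) = 1.314826 rad.
y_k = r·cos(φ/3 − 2πk/3) for k = 0, 1, 2 gives y = 5.466343, -0.514467, -4.951877.
λ_k = y_k − 0.333333 gives λ = 5.1330, -0.8478, -5.2852 (check: the sum is -1.0000 = tr M).

Hence λ_max = 5.1330 and λ_min = -5.2852.


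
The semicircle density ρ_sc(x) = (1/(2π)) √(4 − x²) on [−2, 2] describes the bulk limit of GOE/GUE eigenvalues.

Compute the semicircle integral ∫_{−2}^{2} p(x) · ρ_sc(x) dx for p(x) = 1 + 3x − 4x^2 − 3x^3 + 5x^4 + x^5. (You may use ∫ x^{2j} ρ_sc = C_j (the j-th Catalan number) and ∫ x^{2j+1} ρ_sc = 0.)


Write p(x) = Σ a_i x^i, split into monomials and integrate each against ρ_sc separately.
Using ∫ x^{2j} ρ_sc = C_j = (1/(j+1)) C(2j, j) (Catalan numbers) and ∫ x^{2j+1} ρ_sc = 0 (odd monomials vanish by symmetry):
  i = 0 (even): a_0 · C_{0} = 1 · 1 = 1
  i = 1 (odd): ∫ x^1 ρ_sc = 0 (vanishes)
  i = 2 (even): a_2 · C_{1} = -4 · 1 = -4
  i = 3 (odd): ∫ x^3 ρ_sc = 0 (vanishes)
  i = 4 (even): a_4 · C_{2} = 5 · 2 = 10
  i = 5 (odd): ∫ x^5 ρ_sc = 0 (vanishes)

Summing the contributions: ∫_{−2}^{2} p(x) ρ_sc(x) dx = 1 + (-4) + 10 = 7.


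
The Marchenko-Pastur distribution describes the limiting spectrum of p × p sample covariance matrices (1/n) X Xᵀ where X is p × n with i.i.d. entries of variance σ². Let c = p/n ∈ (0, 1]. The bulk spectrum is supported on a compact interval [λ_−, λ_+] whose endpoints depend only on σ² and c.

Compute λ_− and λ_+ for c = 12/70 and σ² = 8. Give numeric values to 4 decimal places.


c = 12/70 = 0.171429; √c = 0.414039.
λ_− = σ² (1 − √c)² = 8 · (1 − 0.414039)² = 8 · (0.585961)² = 2.746799.
λ_+ = σ² (1 + √c)² = 8 · (1 + 0.414039)² = 8 · (1.414039)² = 15.996058.

Rounded to 4 decimal places: λ_− ≈ 2.7468, λ_+ ≈ 15.9961.


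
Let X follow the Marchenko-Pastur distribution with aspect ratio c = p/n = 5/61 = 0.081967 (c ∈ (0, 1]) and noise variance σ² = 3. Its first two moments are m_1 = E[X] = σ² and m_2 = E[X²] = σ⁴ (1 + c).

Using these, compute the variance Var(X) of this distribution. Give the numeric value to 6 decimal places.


m_1 = E[X] = σ² = 3, so m_1² = 9.
m_2 = E[X²] = σ⁴ (1 + c) = 9 · (1 + 0.081967) = 9 · 1.081967 = 9.737705.
(Note m_2 − m_1² simplifies to c · σ⁴ = 0.081967 · 9.)

Var(X) = m_2 − m_1² = 9.737705 − 9 = 0.737705.


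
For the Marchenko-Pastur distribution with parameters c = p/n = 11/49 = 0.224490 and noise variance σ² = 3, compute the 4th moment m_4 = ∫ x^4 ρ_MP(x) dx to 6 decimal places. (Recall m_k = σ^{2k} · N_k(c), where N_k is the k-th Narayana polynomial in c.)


E[X⁴] = σ⁸ (1 + 6c + 6c² + c³) (fourth MP moment). With σ² = 3 (so σ⁸ = 81) and c = 11/49 = 0.224490: E[X⁴] = 81 · (1 + 6·0.224490 + 6·(0.224490)² + (0.224490)³) = 81 · 2.660626.

So E[X^4] = 215.510714.


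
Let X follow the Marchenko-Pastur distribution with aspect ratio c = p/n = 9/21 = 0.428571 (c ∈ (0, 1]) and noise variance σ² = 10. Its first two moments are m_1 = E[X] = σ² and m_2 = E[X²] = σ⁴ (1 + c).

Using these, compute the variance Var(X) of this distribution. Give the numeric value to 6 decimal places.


m_1 = E[X] = σ² = 10, so m_1² = 100.
m_2 = E[X²] = σ⁴ (1 + c) = 100 · (1 + 0.428571) = 100 · 1.428571 = 142.857143.
(Note m_2 − m_1² simplifies to c · σ⁴ = 0.428571 · 100.)

Var(X) = m_2 − m_1² = 142.857143 − 100 = 42.857143.


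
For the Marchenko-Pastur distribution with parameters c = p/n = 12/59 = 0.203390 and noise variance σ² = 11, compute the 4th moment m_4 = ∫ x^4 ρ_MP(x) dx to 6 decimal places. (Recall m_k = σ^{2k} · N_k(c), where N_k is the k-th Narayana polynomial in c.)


E[X⁴] = σ⁸ (1 + 6c + 6c² + c³) (fourth MP moment). With σ² = 11 (so σ⁸ = 14641) and c = 12/59 = 0.203390: E[X⁴] = 14641 · (1 + 6·0.203390 + 6·(0.203390)² + (0.203390)³) = 14641 · 2.476957.

So E[X^4] = 36265.130880.


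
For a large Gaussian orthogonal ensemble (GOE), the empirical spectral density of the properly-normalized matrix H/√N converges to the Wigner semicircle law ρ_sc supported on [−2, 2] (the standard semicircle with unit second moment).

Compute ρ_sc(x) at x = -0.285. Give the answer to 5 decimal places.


ρ_sc(x) = (1/(2π)) √(4 − x²). With x = -0.285:
  4 − x² = 4 − (-0.285)² = 4 − 0.081225 = 3.918775.
  √(4 − x²) = 1.979590.
  1/(2π) = 0.159155.
  ρ_sc(-0.285) = 0.159155 · 1.979590 = 0.315061.

Rounded to 5 decimal places: ρ_sc(-0.285) ≈ 0.31506.


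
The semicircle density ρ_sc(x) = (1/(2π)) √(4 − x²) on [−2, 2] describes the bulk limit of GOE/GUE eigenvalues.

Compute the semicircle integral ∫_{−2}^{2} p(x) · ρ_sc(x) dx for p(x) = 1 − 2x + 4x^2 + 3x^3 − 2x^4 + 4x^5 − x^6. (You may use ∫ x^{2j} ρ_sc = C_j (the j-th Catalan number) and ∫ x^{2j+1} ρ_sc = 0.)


Write p(x) = Σ a_i x^i, split into monomials and integrate each against ρ_sc separately.
Using ∫ x^{2j} ρ_sc = C_j = (1/(j+1)) C(2j, j) (Catalan numbers) and ∫ x^{2j+1} ρ_sc = 0 (odd monomials vanish by symmetry):
  i = 0 (even): a_0 · C_{0} = 1 · 1 = 1
  i = 1 (odd): ∫ x^1 ρ_sc = 0 (vanishes)
  i = 2 (even): a_2 · C_{1} = 4 · 1 = 4
  i = 3 (odd): ∫ x^3 ρ_sc = 0 (vanishes)
  i = 4 (even): a_4 · C_{2} = -2 · 2 = -4
  i = 5 (odd): ∫ x^5 ρ_sc = 0 (vanishes)
  i = 6 (even): a_6 · C_{3} = -1 · 5 = -5

Summing the contributions: ∫_{−2}^{2} p(x) ρ_sc(x) dx = 1 + 4 + (-4) + (-5) = -4.


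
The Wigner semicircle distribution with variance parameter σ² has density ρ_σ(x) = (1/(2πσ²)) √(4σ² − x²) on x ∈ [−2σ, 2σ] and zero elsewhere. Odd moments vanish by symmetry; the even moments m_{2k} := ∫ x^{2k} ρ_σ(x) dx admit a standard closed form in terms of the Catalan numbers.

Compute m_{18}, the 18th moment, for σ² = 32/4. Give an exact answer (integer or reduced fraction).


By the scaled semicircle moment identity, m_{2k} = σ^{2k} · C_k with k = 9.
C_9 = (1/(k+1)) · C(2k, k) = (1/10) · C(18, 9) = (1/10) · 48620 = 4862.
σ^{2k} = (σ²)^k = (32/4)^9 = 134217728.

Therefore m_{18} = σ^{18} · C_9 = 134217728 · 4862 = 652566593536.


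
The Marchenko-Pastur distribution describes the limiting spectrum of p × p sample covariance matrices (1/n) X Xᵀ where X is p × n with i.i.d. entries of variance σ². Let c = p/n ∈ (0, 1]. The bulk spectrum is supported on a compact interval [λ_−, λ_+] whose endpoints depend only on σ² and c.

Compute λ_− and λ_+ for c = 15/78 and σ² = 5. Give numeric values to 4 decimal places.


c = 15/78 = 0.192308; √c = 0.438529.
λ_− = σ² (1 − √c)² = 5 · (1 − 0.438529)² = 5 · (0.561471)² = 1.576248.
λ_+ = σ² (1 + √c)² = 5 · (1 + 0.438529)² = 5 · (1.438529)² = 10.346829.

Rounded to 4 decimal places: λ_− ≈ 1.5762, λ_+ ≈ 10.3468.


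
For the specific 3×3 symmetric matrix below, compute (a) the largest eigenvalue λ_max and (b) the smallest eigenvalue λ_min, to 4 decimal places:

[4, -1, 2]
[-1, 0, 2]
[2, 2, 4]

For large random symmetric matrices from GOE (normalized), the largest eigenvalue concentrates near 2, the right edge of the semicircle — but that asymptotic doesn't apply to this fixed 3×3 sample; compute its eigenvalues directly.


Since M is real symmetric, all three eigenvalues are real; they are the roots of det(λI − M) = λ³ − (tr M) λ² + s λ − det M, where s is the sum of the principal 2×2 minors.
tr M = 4 + 0 + 4 = 8.
s = (4·0 − (-1)²) + (4·4 − 2²) + (0·4 − 2²) = -1 + 12 + (-4) = 7.
det M (expand along row 1) = 4·(-4) − (-1)·(-8) + 2·(-2) = -28.
Characteristic polynomial: λ³ − 8λ² + 7λ + 28 = 0.
Substitute λ = y + (tr M)/3 = y + 2.666667 to remove the quadratic term: y³ + p·y + q = 0 with p = s − (tr M)²/3 = -14.333333 and q = −2(tr M)³/27 + (tr M)·s/3 − det M = 8.740741.
Three real roots ⇒ use the trigonometric (Viète) form: r = 2√(−p/3) = 4.371626, φ = arccos(3q/(p·r)) = arccos(-0.418484) = 2.002572 rad.
y_k = r·cos(φ/3 − 2πk/3) for k = 0, 1, 2 gives y = 3.433286, 0.627018, -4.060303.
λ_k = y_k + 2.666667 gives λ = 6.1000, 3.2937, -1.3936 (check: the sum is 8.0000 = tr M).

Hence λ_max = 6.1000 and λ_min = -1.3936.


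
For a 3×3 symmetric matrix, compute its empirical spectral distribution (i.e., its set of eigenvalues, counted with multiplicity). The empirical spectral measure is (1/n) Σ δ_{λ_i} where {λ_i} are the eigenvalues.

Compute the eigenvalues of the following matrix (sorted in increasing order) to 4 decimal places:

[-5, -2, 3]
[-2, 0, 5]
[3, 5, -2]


Since M is real symmetric, all three eigenvalues are real; they are the roots of det(λI − M) = λ³ − (tr M) λ² + s λ − det M, where s is the sum of the principal 2×2 minors.
tr M = -5 + 0 + (-2) = -7.
s = ((-5)·0 − (-2)²) + ((-5)·(-2) − 3²) + (0·(-2) − 5²) = -4 + 1 + (-25) = -28.
det M (expand along row 1) = (-5)·(-25) − (-2)·(-11) + 3·(-10) = 73.
Characteristic polynomial: λ³ + 7λ² − 28λ − 73 = 0.
Substitute λ = y + (tr M)/3 = y − 2.333333 to remove the quadratic term: y³ + p·y + q = 0 with p = s − (tr M)²/3 = -44.333333 and q = −2(tr M)³/27 + (tr M)·s/3 − det M = 17.740741.
Three real roots ⇒ use the trigonometric (Viète) form: r = 2√(−p/3) = 7.688375, φ = arccos(3q/(p·r)) = arccos(-0.156145) = 1.727583 rad.
y_k = r·cos(φ/3 − 2πk/3) for k = 0, 1, 2 gives y = 6.448423, 0.401628, -6.850051.
λ_k = y_k − 2.333333 gives λ = 4.1151, -1.9317, -9.1834 (check: the sum is -7.0000 = tr M).

Eigenvalues sorted in increasing order: [-9.1834, -1.9317, 4.1151].


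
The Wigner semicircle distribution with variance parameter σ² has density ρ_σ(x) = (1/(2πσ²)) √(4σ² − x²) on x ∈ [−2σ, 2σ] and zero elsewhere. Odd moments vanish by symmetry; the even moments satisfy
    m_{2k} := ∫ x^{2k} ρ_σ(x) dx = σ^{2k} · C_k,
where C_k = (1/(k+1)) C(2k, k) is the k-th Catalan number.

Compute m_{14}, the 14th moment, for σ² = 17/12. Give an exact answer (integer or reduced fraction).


By the scaled semicircle moment identity, m_{2k} = σ^{2k} · C_k with k = 7.
C_7 = (1/(k+1)) · C(2k, k) = (1/8) · C(14, 7) = (1/8) · 3432 = 429.
σ^{2k} = (σ²)^k = (17/12)^7 = 410338673/35831808.

Therefore m_{14} = σ^{14} · C_7 = (410338673/35831808) · 429 = 58678430239/11943936.


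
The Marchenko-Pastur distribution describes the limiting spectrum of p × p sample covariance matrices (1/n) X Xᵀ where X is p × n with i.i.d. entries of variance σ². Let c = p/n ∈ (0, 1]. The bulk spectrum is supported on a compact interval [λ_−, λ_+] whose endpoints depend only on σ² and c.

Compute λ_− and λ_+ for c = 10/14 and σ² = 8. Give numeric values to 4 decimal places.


c = 10/14 = 0.714286; √c = 0.845154.
λ_− = σ² (1 − √c)² = 8 · (1 − 0.845154)² = 8 · (0.154846)² = 0.191818.
λ_+ = σ² (1 + √c)² = 8 · (1 + 0.845154)² = 8 · (1.845154)² = 27.236754.

Rounded to 4 decimal places: λ_− ≈ 0.1918, λ_+ ≈ 27.2368.


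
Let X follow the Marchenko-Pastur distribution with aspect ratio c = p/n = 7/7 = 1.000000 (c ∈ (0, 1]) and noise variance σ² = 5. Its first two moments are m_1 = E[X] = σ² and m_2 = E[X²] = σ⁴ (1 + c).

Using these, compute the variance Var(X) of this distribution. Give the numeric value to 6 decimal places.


m_1 = E[X] = σ² = 5, so m_1² = 25.
m_2 = E[X²] = σ⁴ (1 + c) = 25 · (1 + 1.000000) = 25 · 2.000000 = 50.000000.
(Note m_2 − m_1² simplifies to c · σ⁴ = 1.000000 · 25.)

Var(X) = m_2 − m_1² = 50.000000 − 25 = 25.000000.


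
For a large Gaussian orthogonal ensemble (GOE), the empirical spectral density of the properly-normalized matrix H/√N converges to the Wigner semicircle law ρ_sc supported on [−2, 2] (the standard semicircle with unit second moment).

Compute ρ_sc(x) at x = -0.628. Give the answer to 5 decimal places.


ρ_sc(x) = (1/(2π)) √(4 − x²). With x = -0.628:
  4 − x² = 4 − (-0.628)² = 4 − 0.394384 = 3.605616.
  √(4 − x²) = 1.898846.
  1/(2π) = 0.159155.
  ρ_sc(-0.628) = 0.159155 · 1.898846 = 0.302211.

Rounded to 5 decimal places: ρ_sc(-0.628) ≈ 0.30221.


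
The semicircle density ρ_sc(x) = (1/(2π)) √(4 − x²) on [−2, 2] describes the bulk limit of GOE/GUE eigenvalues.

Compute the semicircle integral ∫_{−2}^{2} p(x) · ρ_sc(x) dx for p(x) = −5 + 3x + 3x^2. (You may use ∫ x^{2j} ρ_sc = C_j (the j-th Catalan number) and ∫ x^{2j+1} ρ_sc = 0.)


Write p(x) = Σ a_i x^i, split into monomials and integrate each against ρ_sc separately.
Using ∫ x^{2j} ρ_sc = C_j = (1/(j+1)) C(2j, j) (Catalan numbers) and ∫ x^{2j+1} ρ_sc = 0 (odd monomials vanish by symmetry):
  i = 0 (even): a_0 · C_{0} = -5 · 1 = -5
  i = 1 (odd): ∫ x^1 ρ_sc = 0 (vanishes)
  i = 2 (even): a_2 · C_{1} = 3 · 1 = 3

Summing the contributions: ∫_{−2}^{2} p(x) ρ_sc(x) dx = (-5) + 3 = -2.


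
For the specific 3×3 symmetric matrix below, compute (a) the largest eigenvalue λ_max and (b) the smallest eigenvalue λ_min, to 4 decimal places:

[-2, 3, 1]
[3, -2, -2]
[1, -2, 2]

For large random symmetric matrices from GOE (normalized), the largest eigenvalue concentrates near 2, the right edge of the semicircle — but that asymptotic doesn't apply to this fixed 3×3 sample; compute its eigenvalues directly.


Since M is real symmetric, all three eigenvalues are real; they are the roots of det(λI − M) = λ³ − (tr M) λ² + s λ − det M, where s is the sum of the principal 2×2 minors.
tr M = -2 + (-2) + 2 = -2.
s = ((-2)·(-2) − 3²) + ((-2)·2 − 1²) + ((-2)·2 − (-2)²) = -5 + (-5) + (-8) = -18.
det M (expand along row 1) = (-2)·(-8) − 3·8 + 1·(-4) = -12.
Characteristic polynomial: λ³ + 2λ² − 18λ + 12 = 0.
Substitute λ = y + (tr M)/3 = y − 0.666667 to remove the quadratic term: y³ + p·y + q = 0 with p = s − (tr M)²/3 = -19.333333 and q = −2(tr M)³/27 + (tr M)·s/3 − det M = 24.592593.
Three real roots ⇒ use the trigonometric (Viète) form: r = 2√(−p/3) = 5.077182, φ = arccos(3q/(p·r)) = arccos(-0.751616) = 2.421305 rad.
y_k = r·cos(φ/3 − 2πk/3) for k = 0, 1, 2 gives y = 3.511352, 1.420192, -4.931544.
λ_k = y_k − 0.666667 gives λ = 2.8447, 0.7535, -5.5982 (check: the sum is -2.0000 = tr M).

Hence λ_max = 2.8447 and λ_min = -5.5982.


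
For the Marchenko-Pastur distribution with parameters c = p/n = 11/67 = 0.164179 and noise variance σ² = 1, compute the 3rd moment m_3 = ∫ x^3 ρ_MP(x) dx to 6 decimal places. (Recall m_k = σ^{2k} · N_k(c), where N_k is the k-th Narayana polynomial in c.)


E[X³] = σ⁶ (1 + 3c + c²) (third MP moment). With σ² = 1 (so σ⁶ = 1) and c = 11/67 = 0.164179: E[X³] = 1 · (1 + 3·0.164179 + (0.164179)²) = 1 · 1.519492.

So E[X^3] = 1.519492.


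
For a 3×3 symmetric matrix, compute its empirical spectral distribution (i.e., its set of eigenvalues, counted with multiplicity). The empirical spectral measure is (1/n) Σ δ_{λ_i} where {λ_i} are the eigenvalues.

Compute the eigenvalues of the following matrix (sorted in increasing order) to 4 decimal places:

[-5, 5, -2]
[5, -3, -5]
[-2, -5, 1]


Since M is real symmetric, all three eigenvalues are real; they are the roots of det(λI − M) = λ³ − (tr M) λ² + s λ − det M, where s is the sum of the principal 2×2 minors.
tr M = -5 + (-3) + 1 = -7.
s = ((-5)·(-3) − 5²) + ((-5)·1 − (-2)²) + ((-3)·1 − (-5)²) = -10 + (-9) + (-28) = -47.
det M (expand along row 1) = (-5)·(-28) − 5·(-5) + (-2)·(-31) = 227.
Characteristic polynomial: λ³ + 7λ² − 47λ − 227 = 0.
Substitute λ = y + (tr M)/3 = y − 2.333333 to remove the quadratic term: y³ + p·y + q = 0 with p = s − (tr M)²/3 = -63.333333 and q = −2(tr M)³/27 + (tr M)·s/3 − det M = -91.925926.
Three real roots ⇒ use the trigonometric (Viète) form: r = 2√(−p/3) = 9.189366, φ = arccos(3q/(p·r)) = arccos(0.473851) = 1.077138 rad.
y_k = r·cos(φ/3 − 2πk/3) for k = 0, 1, 2 gives y = 8.603383, -1.505321, -7.098062.
λ_k = y_k − 2.333333 gives λ = 6.2700, -3.8387, -9.4314 (check: the sum is -7.0000 = tr M).

Eigenvalues sorted in increasing order: [-9.4314, -3.8387, 6.2700].


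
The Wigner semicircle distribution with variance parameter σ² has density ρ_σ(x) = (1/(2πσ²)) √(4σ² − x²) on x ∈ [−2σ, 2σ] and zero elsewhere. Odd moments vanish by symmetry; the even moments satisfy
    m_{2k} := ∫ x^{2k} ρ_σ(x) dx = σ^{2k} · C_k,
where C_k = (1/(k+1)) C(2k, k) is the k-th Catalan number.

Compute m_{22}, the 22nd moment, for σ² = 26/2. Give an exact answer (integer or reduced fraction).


By the scaled semicircle moment identity, m_{2k} = σ^{2k} · C_k with k = 11.
C_11 = (1/(k+1)) · C(2k, k) = (1/12) · C(22, 11) = (1/12) · 705432 = 58786.
σ^{2k} = (σ²)^k = (26/2)^11 = 1792160394037.

Therefore m_{22} = σ^{22} · C_11 = 1792160394037 · 58786 = 105353940923859082.


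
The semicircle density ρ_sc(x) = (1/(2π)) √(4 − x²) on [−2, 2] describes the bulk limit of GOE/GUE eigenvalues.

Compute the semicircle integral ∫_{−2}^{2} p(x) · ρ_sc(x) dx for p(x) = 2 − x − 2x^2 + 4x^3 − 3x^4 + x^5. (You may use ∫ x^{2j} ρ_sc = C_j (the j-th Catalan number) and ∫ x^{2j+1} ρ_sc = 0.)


Write p(x) = Σ a_i x^i, split into monomials and integrate each against ρ_sc separately.
Using ∫ x^{2j} ρ_sc = C_j = (1/(j+1)) C(2j, j) (Catalan numbers) and ∫ x^{2j+1} ρ_sc = 0 (odd monomials vanish by symmetry):
  i = 0 (even): a_0 · C_{0} = 2 · 1 = 2
  i = 1 (odd): ∫ x^1 ρ_sc = 0 (vanishes)
  i = 2 (even): a_2 · C_{1} = -2 · 1 = -2
  i = 3 (odd): ∫ x^3 ρ_sc = 0 (vanishes)
  i = 4 (even): a_4 · C_{2} = -3 · 2 = -6
  i = 5 (odd): ∫ x^5 ρ_sc = 0 (vanishes)

Summing the contributions: ∫_{−2}^{2} p(x) ρ_sc(x) dx = 2 + (-2) + (-6) = -6.


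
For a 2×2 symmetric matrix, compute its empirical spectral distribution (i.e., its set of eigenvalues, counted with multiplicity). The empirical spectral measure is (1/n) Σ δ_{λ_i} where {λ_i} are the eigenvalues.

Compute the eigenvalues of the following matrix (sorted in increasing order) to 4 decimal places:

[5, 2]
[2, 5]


Since M is real symmetric, both eigenvalues are real; they are the roots of det(λI − M) = λ² − (tr M) λ + det M.
tr M = 5 + 5 = 10.
det M = 5·5 − 2² = 25 − 4 = 21.
Characteristic polynomial: λ² − 10λ + 21 = 0.
Discriminant Δ = (tr M)² − 4·det M = 100 − 84 = 16; √Δ = 4.000000.
λ = (tr M ± √Δ)/2 = (10 ± 4.000000)/2, giving (tr M − √Δ)/2 = 3.0000 and (tr M + √Δ)/2 = 7.0000.

Eigenvalues sorted in increasing order: [3.0000, 7.0000].


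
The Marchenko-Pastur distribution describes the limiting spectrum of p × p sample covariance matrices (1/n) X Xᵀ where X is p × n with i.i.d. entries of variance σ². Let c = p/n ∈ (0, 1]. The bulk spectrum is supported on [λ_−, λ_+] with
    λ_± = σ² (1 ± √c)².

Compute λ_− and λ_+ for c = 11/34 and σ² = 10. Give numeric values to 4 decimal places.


c = 11/34 = 0.323529; √c = 0.568796.
λ_− = σ² (1 − √c)² = 10 · (1 − 0.568796)² = 10 · (0.431204)² = 1.859365.
λ_+ = σ² (1 + √c)² = 10 · (1 + 0.568796)² = 10 · (1.568796)² = 24.611223.

Rounded to 4 decimal places: λ_− ≈ 1.8594, λ_+ ≈ 24.6112.


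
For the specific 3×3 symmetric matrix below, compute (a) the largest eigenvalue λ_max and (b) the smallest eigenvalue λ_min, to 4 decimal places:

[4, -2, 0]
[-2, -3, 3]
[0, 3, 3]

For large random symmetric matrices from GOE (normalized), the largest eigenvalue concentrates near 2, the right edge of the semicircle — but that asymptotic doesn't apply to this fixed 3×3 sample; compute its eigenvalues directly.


Since M is real symmetric, all three eigenvalues are real; they are the roots of det(λI − M) = λ³ − (tr M) λ² + s λ − det M, where s is the sum of the principal 2×2 minors.
tr M = 4 + (-3) + 3 = 4.
s = (4·(-3) − (-2)²) + (4·3 − 0²) + ((-3)·3 − 3²) = -16 + 12 + (-18) = -22.
det M (expand along row 1) = 4·(-18) − (-2)·(-6) + 0·(-6) = -84.
Characteristic polynomial: λ³ − 4λ² − 22λ + 84 = 0.
Substitute λ = y + (tr M)/3 = y + 1.333333 to remove the quadratic term: y³ + p·y + q = 0 with p = s − (tr M)²/3 = -27.333333 and q = −2(tr M)³/27 + (tr M)·s/3 − det M = 49.925926.
Three real roots ⇒ use the trigonometric (Viète) form: r = 2√(−p/3) = 6.036923, φ = arccos(3q/(p·r)) = arccos(-0.907693) = 2.708550 rad.
y_k = r·cos(φ/3 − 2πk/3) for k = 0, 1, 2 gives y = 3.739119, 2.235021, -5.974139.
λ_k = y_k + 1.333333 gives λ = 5.0725, 3.5684, -4.6408 (check: the sum is 4.0000 = tr M).

Hence λ_max = 5.0725 and λ_min = -4.6408.


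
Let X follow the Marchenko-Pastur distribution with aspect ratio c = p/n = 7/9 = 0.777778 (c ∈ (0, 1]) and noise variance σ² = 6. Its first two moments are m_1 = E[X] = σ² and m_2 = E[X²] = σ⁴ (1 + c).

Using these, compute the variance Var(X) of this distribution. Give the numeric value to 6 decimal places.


m_1 = E[X] = σ² = 6, so m_1² = 36.
m_2 = E[X²] = σ⁴ (1 + c) = 36 · (1 + 0.777778) = 36 · 1.777778 = 64.000000.
(Note m_2 − m_1² simplifies to c · σ⁴ = 0.777778 · 36.)

Var(X) = m_2 − m_1² = 64.000000 − 36 = 28.000000.


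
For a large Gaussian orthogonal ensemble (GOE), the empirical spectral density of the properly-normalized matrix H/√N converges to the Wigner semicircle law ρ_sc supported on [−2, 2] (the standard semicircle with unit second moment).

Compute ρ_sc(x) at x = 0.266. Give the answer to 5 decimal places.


ρ_sc(x) = (1/(2π)) √(4 − x²). With x = 0.266:
  4 − x² = 4 − (0.266)² = 4 − 0.070756 = 3.929244.
  √(4 − x²) = 1.982232.
  1/(2π) = 0.159155.
  ρ_sc(0.266) = 0.159155 · 1.982232 = 0.315482.

Rounded to 5 decimal places: ρ_sc(0.266) ≈ 0.31548.


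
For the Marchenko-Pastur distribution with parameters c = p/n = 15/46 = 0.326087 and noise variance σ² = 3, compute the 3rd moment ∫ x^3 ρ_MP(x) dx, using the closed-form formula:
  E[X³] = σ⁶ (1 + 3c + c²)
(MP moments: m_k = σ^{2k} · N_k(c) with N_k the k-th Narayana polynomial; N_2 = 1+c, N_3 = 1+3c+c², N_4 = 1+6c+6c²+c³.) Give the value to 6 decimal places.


E[X³] = σ⁶ (1 + 3c + c²) (third MP moment). With σ² = 3 (so σ⁶ = 27) and c = 15/46 = 0.326087: E[X³] = 27 · (1 + 3·0.326087 + (0.326087)²) = 27 · 2.084594.

So E[X^3] = 56.284026.


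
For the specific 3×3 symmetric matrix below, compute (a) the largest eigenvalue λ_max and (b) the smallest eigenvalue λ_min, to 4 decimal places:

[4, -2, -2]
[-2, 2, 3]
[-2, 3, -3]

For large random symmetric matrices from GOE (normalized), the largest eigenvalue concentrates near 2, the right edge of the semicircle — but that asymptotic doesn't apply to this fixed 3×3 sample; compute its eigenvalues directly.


Since M is real symmetric, all three eigenvalues are real; they are the roots of det(λI − M) = λ³ − (tr M) λ² + s λ − det M, where s is the sum of the principal 2×2 minors.
tr M = 4 + 2 + (-3) = 3.
s = (4·2 − (-2)²) + (4·(-3) − (-2)²) + (2·(-3) − 3²) = 4 + (-16) + (-15) = -27.
det M (expand along row 1) = 4·(-15) − (-2)·12 + (-2)·(-2) = -32.
Characteristic polynomial: λ³ − 3λ² − 27λ + 32 = 0.
Substitute λ = y + (tr M)/3 = y + 1.000000 to remove the quadratic term: y³ + p·y + q = 0 with p = s − (tr M)²/3 = -30.000000 and q = −2(tr M)³/27 + (tr M)·s/3 − det M = 3.000000.
Three real roots ⇒ use the trigonometric (Viète) form: r = 2√(−p/3) = 6.324555, φ = arccos(3q/(p·r)) = arccos(-0.047434) = 1.618248 rad.
y_k = r·cos(φ/3 − 2πk/3) for k = 0, 1, 2 gives y = 5.426524, 0.100033, -5.526557.
λ_k = y_k + 1.000000 gives λ = 6.4265, 1.1000, -4.5266 (check: the sum is 3.0000 = tr M).

Hence λ_max = 6.4265 and λ_min = -4.5266.
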